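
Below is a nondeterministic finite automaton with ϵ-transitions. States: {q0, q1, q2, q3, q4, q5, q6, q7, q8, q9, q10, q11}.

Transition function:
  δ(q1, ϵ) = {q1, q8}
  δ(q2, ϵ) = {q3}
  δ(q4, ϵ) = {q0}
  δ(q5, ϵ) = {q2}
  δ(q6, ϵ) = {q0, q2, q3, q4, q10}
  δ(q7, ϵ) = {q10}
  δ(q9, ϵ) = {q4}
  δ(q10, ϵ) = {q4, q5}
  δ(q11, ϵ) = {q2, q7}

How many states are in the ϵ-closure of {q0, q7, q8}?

8

Start with {q0, q7, q8}.
From q7 via ϵ: add q10.
From q10 via ϵ: add q4, q5.
From q5 via ϵ: add q2.
From q2 via ϵ: add q3.
ϵ-closure = {q0, q2, q3, q4, q5, q7, q8, q10}, which has 8 states.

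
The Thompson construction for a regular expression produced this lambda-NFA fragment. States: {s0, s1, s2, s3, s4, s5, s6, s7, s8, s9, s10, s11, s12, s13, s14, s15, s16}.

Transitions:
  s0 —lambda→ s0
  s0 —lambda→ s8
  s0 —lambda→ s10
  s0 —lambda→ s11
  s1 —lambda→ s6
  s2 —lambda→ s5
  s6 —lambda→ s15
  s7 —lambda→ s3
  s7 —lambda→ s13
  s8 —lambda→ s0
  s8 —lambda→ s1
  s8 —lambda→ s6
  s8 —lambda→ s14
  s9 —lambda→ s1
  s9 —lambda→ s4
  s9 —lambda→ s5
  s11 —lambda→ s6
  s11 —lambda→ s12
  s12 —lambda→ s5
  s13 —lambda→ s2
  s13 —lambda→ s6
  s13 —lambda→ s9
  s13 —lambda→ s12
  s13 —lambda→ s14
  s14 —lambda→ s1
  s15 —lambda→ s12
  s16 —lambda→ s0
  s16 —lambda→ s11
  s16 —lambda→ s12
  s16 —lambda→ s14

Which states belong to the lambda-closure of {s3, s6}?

Start with {s3, s6}.
From s6 via lambda: add s15.
From s15 via lambda: add s12.
From s12 via lambda: add s5.
No new states can be added; the closed set is {s3, s5, s6, s12, s15}.

{s3, s5, s6, s12, s15}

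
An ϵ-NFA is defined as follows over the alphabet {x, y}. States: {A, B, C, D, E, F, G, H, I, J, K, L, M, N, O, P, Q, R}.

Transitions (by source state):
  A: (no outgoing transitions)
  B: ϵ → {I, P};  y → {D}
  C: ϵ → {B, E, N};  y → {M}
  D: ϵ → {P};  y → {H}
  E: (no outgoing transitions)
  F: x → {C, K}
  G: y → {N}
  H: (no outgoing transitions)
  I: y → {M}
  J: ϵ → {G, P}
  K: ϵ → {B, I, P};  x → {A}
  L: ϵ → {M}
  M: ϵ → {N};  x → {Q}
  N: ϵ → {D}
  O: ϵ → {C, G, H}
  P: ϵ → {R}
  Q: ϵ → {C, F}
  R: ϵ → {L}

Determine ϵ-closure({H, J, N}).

{D, G, H, J, L, M, N, P, R}

Start with {H, J, N}.
From J via ϵ: add G, P.
From N via ϵ: add D.
From P via ϵ: add R.
From R via ϵ: add L.
From L via ϵ: add M.
No new states can be added; the closed set is {D, G, H, J, L, M, N, P, R}.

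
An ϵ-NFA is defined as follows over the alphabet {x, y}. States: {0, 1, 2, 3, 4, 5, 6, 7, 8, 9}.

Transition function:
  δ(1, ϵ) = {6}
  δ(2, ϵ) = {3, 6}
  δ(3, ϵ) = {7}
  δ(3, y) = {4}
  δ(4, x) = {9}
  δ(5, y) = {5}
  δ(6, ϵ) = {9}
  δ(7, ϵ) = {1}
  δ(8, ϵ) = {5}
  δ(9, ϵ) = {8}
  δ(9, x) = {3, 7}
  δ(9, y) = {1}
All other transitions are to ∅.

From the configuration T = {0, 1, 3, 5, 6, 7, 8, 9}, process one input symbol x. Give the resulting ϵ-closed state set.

{1, 3, 5, 6, 7, 8, 9}

9 on x → {3, 7}.
No x-transition from 0, 1, 3, 5, 6, 7, 8.
Union after reading x: {3, 7}.
Now take the ϵ-closure:
From 7 via ϵ: add 1.
From 1 via ϵ: add 6.
From 6 via ϵ: add 9.
From 9 via ϵ: add 8.
From 8 via ϵ: add 5.
No new states can be added; the closed set is {1, 3, 5, 6, 7, 8, 9}.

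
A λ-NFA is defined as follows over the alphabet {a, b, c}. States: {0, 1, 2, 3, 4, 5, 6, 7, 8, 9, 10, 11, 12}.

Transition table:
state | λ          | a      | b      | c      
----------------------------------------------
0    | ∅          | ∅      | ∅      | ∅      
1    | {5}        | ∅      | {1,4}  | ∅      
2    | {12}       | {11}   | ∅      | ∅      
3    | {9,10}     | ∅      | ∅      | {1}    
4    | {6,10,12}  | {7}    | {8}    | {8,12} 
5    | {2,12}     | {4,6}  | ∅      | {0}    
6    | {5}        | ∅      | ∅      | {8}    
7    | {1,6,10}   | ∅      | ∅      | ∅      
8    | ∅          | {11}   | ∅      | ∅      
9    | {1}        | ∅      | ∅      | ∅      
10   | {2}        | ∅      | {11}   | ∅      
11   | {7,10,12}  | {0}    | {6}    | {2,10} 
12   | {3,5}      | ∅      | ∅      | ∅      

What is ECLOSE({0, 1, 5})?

Start with {0, 1, 5}.
From 5 via λ: add 2, 12.
From 12 via λ: add 3.
From 3 via λ: add 9, 10.
No new states can be added; the closed set is {0, 1, 2, 3, 5, 9, 10, 12}.

{0, 1, 2, 3, 5, 9, 10, 12}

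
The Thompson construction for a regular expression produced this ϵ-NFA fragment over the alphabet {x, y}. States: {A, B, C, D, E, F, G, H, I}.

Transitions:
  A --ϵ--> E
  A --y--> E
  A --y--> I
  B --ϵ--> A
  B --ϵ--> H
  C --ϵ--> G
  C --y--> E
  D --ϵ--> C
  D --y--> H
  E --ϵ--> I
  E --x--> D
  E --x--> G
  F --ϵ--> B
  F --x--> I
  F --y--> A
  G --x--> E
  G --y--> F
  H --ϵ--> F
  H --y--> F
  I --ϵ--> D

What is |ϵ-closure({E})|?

5

Start with {E}.
From E via ϵ: add I.
From I via ϵ: add D.
From D via ϵ: add C.
From C via ϵ: add G.
ϵ-closure = {C, D, E, G, I}, which has 5 states.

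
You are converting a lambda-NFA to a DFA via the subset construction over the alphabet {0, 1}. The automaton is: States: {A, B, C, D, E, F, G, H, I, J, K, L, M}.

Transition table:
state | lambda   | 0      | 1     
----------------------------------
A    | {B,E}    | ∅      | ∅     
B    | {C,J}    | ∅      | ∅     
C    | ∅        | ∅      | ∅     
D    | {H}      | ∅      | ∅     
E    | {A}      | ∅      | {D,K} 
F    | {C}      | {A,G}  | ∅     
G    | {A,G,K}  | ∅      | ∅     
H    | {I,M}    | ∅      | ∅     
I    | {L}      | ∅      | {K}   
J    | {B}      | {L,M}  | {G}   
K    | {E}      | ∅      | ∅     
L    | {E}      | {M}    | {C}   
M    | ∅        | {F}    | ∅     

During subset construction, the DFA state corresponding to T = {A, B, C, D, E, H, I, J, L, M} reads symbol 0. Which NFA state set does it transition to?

{A, B, C, E, F, J, L, M}

J on 0 → {L, M}.
L on 0 → {M}.
M on 0 → {F}.
No 0-transition from A, B, C, D, E, H, I.
Union after reading 0: {F, L, M}.
Now take the lambda-closure:
From F via lambda: add C.
From L via lambda: add E.
From E via lambda: add A.
From A via lambda: add B.
From B via lambda: add J.
No new states can be added; the closed set is {A, B, C, E, F, J, L, M}.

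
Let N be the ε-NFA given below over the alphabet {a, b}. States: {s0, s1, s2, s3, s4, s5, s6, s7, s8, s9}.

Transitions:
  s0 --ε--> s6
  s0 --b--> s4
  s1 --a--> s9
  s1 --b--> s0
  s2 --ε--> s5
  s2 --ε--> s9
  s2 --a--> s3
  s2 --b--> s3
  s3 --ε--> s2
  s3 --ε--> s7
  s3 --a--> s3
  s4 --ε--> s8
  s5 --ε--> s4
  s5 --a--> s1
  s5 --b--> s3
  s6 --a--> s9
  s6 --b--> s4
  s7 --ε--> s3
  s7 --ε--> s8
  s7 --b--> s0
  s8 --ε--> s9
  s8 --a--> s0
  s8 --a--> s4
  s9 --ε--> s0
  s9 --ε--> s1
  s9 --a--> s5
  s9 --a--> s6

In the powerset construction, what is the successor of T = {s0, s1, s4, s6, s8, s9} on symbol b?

{s0, s1, s4, s6, s8, s9}

s0 on b → {s4}.
s1 on b → {s0}.
s6 on b → {s4}.
No b-transition from s4, s8, s9.
Union after reading b: {s0, s4}.
Now take the ε-closure:
From s0 via ε: add s6.
From s4 via ε: add s8.
From s8 via ε: add s9.
From s9 via ε: add s1.
No new states can be added; the closed set is {s0, s1, s4, s6, s8, s9}.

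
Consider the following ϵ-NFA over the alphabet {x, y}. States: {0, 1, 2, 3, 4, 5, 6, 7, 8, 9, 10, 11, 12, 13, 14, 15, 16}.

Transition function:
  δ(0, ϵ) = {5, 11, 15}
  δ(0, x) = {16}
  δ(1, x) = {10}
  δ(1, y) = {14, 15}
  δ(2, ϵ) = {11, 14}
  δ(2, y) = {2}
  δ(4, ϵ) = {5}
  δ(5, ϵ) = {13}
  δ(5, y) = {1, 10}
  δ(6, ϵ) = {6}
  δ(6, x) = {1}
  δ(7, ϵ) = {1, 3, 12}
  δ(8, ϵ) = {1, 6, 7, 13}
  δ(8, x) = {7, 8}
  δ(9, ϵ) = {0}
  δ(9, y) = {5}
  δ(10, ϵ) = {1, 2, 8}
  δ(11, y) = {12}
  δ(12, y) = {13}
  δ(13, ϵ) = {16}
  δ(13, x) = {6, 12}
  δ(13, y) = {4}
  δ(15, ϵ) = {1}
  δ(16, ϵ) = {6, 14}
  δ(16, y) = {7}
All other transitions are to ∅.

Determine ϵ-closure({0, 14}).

Start with {0, 14}.
From 0 via ϵ: add 5, 11, 15.
From 5 via ϵ: add 13.
From 15 via ϵ: add 1.
From 13 via ϵ: add 16.
From 16 via ϵ: add 6.
No new states can be added; the closed set is {0, 1, 5, 6, 11, 13, 14, 15, 16}.

{0, 1, 5, 6, 11, 13, 14, 15, 16}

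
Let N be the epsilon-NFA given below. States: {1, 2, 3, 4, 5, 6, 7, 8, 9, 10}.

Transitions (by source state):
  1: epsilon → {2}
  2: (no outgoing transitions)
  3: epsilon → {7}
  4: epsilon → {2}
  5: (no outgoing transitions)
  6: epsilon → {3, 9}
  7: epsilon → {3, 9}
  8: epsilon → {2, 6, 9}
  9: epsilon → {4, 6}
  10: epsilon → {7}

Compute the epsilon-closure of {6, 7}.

{2, 3, 4, 6, 7, 9}

Start with {6, 7}.
From 6 via epsilon: add 3, 9.
From 9 via epsilon: add 4.
From 4 via epsilon: add 2.
No new states can be added; the closed set is {2, 3, 4, 6, 7, 9}.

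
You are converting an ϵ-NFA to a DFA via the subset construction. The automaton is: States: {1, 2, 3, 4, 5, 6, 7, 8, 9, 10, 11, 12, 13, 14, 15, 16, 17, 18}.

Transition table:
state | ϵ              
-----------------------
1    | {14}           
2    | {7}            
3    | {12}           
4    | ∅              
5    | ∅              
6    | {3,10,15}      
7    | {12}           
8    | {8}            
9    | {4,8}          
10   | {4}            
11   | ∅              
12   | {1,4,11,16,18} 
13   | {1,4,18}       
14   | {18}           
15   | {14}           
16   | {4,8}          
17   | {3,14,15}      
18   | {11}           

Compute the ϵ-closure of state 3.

Start with {3}.
From 3 via ϵ: add 12.
From 12 via ϵ: add 1, 4, 11, 16, 18.
From 1 via ϵ: add 14.
From 16 via ϵ: add 8.
No new states can be added; the closed set is {1, 3, 4, 8, 11, 12, 14, 16, 18}.

{1, 3, 4, 8, 11, 12, 14, 16, 18}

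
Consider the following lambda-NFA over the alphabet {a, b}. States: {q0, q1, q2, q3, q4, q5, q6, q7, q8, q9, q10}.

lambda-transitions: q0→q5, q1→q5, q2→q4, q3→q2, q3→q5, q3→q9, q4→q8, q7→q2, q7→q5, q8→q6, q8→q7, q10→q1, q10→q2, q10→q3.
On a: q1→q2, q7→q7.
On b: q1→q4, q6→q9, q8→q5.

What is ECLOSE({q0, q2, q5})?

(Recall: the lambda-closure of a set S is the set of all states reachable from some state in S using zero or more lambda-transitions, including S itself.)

Start with {q0, q2, q5}.
From q2 via lambda: add q4.
From q4 via lambda: add q8.
From q8 via lambda: add q6, q7.
No new states can be added; the closed set is {q0, q2, q4, q5, q6, q7, q8}.

{q0, q2, q4, q5, q6, q7, q8}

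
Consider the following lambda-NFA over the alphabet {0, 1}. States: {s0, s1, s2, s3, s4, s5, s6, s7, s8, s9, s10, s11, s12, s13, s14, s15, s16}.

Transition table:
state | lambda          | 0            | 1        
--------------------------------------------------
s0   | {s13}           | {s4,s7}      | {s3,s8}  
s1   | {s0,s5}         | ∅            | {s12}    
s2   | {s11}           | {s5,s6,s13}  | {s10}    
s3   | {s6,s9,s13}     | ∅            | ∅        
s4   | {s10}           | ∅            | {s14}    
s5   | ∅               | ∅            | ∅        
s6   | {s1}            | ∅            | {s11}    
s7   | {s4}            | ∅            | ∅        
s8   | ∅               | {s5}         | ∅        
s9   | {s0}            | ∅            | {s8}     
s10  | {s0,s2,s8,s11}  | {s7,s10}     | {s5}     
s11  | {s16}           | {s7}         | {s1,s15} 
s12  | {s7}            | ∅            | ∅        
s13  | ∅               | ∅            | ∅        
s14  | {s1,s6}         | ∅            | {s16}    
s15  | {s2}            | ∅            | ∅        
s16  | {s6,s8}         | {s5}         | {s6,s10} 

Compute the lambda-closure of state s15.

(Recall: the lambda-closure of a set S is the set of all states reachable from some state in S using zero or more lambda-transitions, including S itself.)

{s0, s1, s2, s5, s6, s8, s11, s13, s15, s16}

Start with {s15}.
From s15 via lambda: add s2.
From s2 via lambda: add s11.
From s11 via lambda: add s16.
From s16 via lambda: add s6, s8.
From s6 via lambda: add s1.
From s1 via lambda: add s0, s5.
From s0 via lambda: add s13.
No new states can be added; the closed set is {s0, s1, s2, s5, s6, s8, s11, s13, s15, s16}.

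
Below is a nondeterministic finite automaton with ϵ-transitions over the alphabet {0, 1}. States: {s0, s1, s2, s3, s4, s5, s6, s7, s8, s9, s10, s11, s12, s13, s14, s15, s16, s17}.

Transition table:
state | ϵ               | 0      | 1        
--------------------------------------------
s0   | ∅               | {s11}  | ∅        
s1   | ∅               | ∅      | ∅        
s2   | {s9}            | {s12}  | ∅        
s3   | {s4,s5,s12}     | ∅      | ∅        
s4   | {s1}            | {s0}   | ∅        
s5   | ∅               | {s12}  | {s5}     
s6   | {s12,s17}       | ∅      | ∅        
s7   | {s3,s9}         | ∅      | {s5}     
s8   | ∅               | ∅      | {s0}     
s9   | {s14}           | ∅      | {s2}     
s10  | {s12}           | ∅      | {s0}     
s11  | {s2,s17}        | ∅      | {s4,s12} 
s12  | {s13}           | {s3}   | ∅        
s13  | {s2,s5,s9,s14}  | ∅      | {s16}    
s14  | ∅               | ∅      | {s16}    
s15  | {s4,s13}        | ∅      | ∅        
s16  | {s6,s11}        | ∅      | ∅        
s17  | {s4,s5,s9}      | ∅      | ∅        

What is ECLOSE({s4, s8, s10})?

{s1, s2, s4, s5, s8, s9, s10, s12, s13, s14}

Start with {s4, s8, s10}.
From s4 via ϵ: add s1.
From s10 via ϵ: add s12.
From s12 via ϵ: add s13.
From s13 via ϵ: add s2, s5, s9, s14.
No new states can be added; the closed set is {s1, s2, s4, s5, s8, s9, s10, s12, s13, s14}.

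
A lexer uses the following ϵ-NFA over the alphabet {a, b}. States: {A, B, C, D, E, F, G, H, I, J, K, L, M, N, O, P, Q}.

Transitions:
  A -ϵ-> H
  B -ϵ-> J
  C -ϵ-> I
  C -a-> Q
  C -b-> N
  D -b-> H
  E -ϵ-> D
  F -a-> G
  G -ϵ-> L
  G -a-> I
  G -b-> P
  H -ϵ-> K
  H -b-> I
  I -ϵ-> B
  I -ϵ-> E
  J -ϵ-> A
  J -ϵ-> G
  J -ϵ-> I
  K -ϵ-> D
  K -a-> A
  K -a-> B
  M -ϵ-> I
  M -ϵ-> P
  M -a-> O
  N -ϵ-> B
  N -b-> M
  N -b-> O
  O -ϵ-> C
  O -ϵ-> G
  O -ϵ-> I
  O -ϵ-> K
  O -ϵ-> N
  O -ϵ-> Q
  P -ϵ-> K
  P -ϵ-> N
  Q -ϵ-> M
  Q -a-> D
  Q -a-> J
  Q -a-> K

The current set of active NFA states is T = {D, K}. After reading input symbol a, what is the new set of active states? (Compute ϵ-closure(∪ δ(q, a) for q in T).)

K on a → {A, B}.
No a-transition from D.
Union after reading a: {A, B}.
Now take the ϵ-closure:
From A via ϵ: add H.
From B via ϵ: add J.
From H via ϵ: add K.
From J via ϵ: add G, I.
From G via ϵ: add L.
From I via ϵ: add E.
From K via ϵ: add D.
No new states can be added; the closed set is {A, B, D, E, G, H, I, J, K, L}.

{A, B, D, E, G, H, I, J, K, L}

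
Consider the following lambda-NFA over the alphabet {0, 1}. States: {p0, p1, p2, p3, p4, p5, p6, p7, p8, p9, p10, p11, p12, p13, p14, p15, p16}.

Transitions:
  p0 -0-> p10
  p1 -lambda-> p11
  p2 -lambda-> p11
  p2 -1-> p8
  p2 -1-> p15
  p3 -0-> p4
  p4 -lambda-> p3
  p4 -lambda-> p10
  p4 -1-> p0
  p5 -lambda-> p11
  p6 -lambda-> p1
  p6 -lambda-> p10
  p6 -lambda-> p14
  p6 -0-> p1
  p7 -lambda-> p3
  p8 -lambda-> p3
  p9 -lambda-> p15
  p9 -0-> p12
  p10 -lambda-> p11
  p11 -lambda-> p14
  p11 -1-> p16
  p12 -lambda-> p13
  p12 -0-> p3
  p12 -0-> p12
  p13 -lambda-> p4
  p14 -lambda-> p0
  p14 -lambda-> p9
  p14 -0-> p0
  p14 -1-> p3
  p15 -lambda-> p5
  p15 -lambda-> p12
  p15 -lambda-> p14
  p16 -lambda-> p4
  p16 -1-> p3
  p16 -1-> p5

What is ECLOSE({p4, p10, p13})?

Start with {p4, p10, p13}.
From p4 via lambda: add p3.
From p10 via lambda: add p11.
From p11 via lambda: add p14.
From p14 via lambda: add p0, p9.
From p9 via lambda: add p15.
From p15 via lambda: add p5, p12.
No new states can be added; the closed set is {p0, p3, p4, p5, p9, p10, p11, p12, p13, p14, p15}.

{p0, p3, p4, p5, p9, p10, p11, p12, p13, p14, p15}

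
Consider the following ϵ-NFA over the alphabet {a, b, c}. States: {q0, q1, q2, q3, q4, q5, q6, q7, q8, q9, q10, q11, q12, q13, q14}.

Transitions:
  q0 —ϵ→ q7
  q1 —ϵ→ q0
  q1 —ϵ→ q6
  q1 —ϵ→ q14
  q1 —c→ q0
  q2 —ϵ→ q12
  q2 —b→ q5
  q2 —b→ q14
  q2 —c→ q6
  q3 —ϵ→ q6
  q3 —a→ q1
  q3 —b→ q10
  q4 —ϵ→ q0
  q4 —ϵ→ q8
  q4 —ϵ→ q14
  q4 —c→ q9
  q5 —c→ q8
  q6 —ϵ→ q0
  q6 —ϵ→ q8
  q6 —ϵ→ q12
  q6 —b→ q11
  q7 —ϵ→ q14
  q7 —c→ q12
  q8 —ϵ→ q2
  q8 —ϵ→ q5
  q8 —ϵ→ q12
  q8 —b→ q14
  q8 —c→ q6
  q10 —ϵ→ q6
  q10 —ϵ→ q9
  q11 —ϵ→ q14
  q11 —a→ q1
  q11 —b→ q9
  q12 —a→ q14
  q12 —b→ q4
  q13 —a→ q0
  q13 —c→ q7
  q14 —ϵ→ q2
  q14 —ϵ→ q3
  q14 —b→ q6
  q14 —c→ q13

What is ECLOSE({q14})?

Start with {q14}.
From q14 via ϵ: add q2, q3.
From q2 via ϵ: add q12.
From q3 via ϵ: add q6.
From q6 via ϵ: add q0, q8.
From q0 via ϵ: add q7.
From q8 via ϵ: add q5.
No new states can be added; the closed set is {q0, q2, q3, q5, q6, q7, q8, q12, q14}.

{q0, q2, q3, q5, q6, q7, q8, q12, q14}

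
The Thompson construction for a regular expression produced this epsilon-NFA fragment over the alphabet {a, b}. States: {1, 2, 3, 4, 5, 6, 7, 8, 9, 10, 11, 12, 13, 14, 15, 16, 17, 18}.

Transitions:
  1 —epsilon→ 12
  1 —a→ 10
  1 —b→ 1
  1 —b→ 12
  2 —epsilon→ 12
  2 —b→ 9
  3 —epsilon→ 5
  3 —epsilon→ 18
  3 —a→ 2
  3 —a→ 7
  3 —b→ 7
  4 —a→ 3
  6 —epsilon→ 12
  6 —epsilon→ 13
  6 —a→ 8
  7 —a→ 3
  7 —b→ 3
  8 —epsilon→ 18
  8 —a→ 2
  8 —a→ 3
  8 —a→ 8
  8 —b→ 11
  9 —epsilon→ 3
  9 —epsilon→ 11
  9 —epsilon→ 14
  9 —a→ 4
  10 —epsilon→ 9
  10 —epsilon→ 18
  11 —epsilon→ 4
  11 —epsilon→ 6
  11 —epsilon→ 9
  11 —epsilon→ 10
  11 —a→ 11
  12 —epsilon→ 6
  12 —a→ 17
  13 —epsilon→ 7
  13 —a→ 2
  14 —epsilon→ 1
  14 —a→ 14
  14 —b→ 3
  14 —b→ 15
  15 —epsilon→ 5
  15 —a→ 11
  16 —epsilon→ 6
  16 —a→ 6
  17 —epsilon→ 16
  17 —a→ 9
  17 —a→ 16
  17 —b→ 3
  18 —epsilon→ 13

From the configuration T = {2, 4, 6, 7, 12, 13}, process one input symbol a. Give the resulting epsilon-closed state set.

{2, 3, 5, 6, 7, 8, 12, 13, 16, 17, 18}

4 on a → {3}.
6 on a → {8}.
7 on a → {3}.
12 on a → {17}.
13 on a → {2}.
No a-transition from 2.
Union after reading a: {2, 3, 8, 17}.
Now take the epsilon-closure:
From 2 via epsilon: add 12.
From 3 via epsilon: add 5, 18.
From 17 via epsilon: add 16.
From 12 via epsilon: add 6.
From 18 via epsilon: add 13.
From 13 via epsilon: add 7.
No new states can be added; the closed set is {2, 3, 5, 6, 7, 8, 12, 13, 16, 17, 18}.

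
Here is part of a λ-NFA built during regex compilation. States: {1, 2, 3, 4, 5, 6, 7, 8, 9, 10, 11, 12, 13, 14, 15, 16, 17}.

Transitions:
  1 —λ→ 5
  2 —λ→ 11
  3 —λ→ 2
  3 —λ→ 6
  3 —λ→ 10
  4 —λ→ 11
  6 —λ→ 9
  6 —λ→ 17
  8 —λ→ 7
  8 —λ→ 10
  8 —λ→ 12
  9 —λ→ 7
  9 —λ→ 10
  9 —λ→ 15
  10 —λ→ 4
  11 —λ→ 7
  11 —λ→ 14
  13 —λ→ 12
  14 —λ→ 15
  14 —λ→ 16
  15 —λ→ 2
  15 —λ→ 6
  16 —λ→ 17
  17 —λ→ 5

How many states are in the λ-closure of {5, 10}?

Start with {5, 10}.
From 10 via λ: add 4.
From 4 via λ: add 11.
From 11 via λ: add 7, 14.
From 14 via λ: add 15, 16.
From 15 via λ: add 2, 6.
From 16 via λ: add 17.
From 6 via λ: add 9.
λ-closure = {2, 4, 5, 6, 7, 9, 10, 11, 14, 15, 16, 17}, which has 12 states.

12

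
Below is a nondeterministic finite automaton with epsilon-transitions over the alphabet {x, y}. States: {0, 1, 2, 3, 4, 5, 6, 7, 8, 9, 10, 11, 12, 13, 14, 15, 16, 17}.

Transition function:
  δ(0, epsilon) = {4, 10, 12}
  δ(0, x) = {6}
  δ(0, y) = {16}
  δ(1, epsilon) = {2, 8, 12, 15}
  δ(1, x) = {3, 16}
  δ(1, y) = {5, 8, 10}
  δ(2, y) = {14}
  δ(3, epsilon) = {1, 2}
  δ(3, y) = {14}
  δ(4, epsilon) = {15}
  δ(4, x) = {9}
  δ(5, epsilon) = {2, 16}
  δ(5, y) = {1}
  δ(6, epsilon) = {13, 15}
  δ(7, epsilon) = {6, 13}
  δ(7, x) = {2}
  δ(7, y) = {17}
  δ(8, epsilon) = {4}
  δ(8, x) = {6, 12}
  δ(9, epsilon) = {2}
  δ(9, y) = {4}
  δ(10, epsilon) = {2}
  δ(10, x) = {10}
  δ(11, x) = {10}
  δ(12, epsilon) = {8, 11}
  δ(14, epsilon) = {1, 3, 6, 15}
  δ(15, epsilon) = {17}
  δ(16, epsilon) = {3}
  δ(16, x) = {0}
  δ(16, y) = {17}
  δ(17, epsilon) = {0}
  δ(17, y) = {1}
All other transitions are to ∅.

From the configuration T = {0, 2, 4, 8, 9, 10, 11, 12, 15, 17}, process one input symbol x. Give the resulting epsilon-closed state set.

0 on x → {6}.
4 on x → {9}.
8 on x → {6, 12}.
10 on x → {10}.
11 on x → {10}.
No x-transition from 2, 9, 12, 15, 17.
Union after reading x: {6, 9, 10, 12}.
Now take the epsilon-closure:
From 6 via epsilon: add 13, 15.
From 9 via epsilon: add 2.
From 12 via epsilon: add 8, 11.
From 8 via epsilon: add 4.
From 15 via epsilon: add 17.
From 17 via epsilon: add 0.
No new states can be added; the closed set is {0, 2, 4, 6, 8, 9, 10, 11, 12, 13, 15, 17}.

{0, 2, 4, 6, 8, 9, 10, 11, 12, 13, 15, 17}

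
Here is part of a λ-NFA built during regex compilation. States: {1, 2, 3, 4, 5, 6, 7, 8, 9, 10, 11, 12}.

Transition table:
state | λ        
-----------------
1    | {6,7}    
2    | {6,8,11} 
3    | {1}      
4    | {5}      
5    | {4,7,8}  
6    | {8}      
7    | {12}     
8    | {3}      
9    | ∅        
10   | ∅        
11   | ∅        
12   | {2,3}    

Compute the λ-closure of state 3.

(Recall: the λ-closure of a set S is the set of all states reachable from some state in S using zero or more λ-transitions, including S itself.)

{1, 2, 3, 6, 7, 8, 11, 12}

Start with {3}.
From 3 via λ: add 1.
From 1 via λ: add 6, 7.
From 6 via λ: add 8.
From 7 via λ: add 12.
From 12 via λ: add 2.
From 2 via λ: add 11.
No new states can be added; the closed set is {1, 2, 3, 6, 7, 8, 11, 12}.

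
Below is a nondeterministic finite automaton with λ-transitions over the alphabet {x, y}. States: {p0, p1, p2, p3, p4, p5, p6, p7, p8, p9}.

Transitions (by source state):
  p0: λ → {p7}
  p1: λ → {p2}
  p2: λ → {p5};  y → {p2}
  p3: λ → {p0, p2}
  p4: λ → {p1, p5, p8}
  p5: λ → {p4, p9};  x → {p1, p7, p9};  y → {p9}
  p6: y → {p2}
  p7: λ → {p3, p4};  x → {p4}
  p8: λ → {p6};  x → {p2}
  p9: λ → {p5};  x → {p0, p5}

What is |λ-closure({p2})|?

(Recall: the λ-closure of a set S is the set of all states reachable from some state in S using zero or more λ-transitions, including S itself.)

Start with {p2}.
From p2 via λ: add p5.
From p5 via λ: add p4, p9.
From p4 via λ: add p1, p8.
From p8 via λ: add p6.
λ-closure = {p1, p2, p4, p5, p6, p8, p9}, which has 7 states.

7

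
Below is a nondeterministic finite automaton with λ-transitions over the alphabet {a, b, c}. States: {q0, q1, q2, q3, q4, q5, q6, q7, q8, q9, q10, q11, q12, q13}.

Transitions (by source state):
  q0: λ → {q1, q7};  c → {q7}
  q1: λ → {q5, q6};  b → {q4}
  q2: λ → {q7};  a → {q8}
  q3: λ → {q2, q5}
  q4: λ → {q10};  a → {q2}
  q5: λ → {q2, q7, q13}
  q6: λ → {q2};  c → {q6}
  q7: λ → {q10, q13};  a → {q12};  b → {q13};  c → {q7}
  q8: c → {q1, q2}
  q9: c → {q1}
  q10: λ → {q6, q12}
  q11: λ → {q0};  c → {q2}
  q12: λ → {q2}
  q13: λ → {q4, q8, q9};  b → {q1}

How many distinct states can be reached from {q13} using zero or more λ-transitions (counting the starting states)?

9

Start with {q13}.
From q13 via λ: add q4, q8, q9.
From q4 via λ: add q10.
From q10 via λ: add q6, q12.
From q6 via λ: add q2.
From q2 via λ: add q7.
λ-closure = {q2, q4, q6, q7, q8, q9, q10, q12, q13}, which has 9 states.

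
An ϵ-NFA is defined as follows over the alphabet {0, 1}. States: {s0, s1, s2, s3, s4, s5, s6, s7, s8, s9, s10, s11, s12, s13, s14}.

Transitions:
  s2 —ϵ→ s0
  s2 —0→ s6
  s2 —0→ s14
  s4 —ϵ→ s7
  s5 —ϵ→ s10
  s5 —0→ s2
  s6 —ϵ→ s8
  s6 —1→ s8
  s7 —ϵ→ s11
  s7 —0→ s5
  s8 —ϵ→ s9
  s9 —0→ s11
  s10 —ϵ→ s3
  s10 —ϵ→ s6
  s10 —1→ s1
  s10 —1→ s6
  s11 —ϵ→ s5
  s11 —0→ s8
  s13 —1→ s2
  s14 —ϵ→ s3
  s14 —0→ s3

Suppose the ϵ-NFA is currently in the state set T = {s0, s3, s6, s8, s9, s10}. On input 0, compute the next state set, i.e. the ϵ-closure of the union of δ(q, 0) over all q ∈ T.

{s3, s5, s6, s8, s9, s10, s11}

s9 on 0 → {s11}.
No 0-transition from s0, s3, s6, s8, s10.
Union after reading 0: {s11}.
Now take the ϵ-closure:
From s11 via ϵ: add s5.
From s5 via ϵ: add s10.
From s10 via ϵ: add s3, s6.
From s6 via ϵ: add s8.
From s8 via ϵ: add s9.
No new states can be added; the closed set is {s3, s5, s6, s8, s9, s10, s11}.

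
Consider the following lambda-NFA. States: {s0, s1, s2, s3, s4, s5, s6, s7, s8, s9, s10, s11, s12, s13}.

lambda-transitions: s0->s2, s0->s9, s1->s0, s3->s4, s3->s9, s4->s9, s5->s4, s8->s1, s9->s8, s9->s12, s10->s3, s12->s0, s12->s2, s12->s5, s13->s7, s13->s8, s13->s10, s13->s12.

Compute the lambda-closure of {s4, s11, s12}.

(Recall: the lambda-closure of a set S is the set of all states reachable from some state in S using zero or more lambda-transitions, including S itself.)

{s0, s1, s2, s4, s5, s8, s9, s11, s12}

Start with {s4, s11, s12}.
From s4 via lambda: add s9.
From s12 via lambda: add s0, s2, s5.
From s9 via lambda: add s8.
From s8 via lambda: add s1.
No new states can be added; the closed set is {s0, s1, s2, s4, s5, s8, s9, s11, s12}.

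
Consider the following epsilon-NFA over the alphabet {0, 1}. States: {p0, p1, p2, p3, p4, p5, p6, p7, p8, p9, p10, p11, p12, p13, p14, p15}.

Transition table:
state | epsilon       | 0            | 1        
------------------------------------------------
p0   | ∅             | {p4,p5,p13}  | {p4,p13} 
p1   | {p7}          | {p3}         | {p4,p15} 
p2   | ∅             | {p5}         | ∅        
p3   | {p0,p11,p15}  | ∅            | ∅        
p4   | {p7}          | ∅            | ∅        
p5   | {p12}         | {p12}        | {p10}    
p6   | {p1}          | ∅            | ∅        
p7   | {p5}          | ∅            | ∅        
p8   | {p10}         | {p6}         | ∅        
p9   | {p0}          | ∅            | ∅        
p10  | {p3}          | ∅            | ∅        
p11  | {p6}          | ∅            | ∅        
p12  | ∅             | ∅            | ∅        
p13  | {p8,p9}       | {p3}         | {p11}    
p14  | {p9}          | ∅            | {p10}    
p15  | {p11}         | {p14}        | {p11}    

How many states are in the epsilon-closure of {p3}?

9

Start with {p3}.
From p3 via epsilon: add p0, p11, p15.
From p11 via epsilon: add p6.
From p6 via epsilon: add p1.
From p1 via epsilon: add p7.
From p7 via epsilon: add p5.
From p5 via epsilon: add p12.
epsilon-closure = {p0, p1, p3, p5, p6, p7, p11, p12, p15}, which has 9 states.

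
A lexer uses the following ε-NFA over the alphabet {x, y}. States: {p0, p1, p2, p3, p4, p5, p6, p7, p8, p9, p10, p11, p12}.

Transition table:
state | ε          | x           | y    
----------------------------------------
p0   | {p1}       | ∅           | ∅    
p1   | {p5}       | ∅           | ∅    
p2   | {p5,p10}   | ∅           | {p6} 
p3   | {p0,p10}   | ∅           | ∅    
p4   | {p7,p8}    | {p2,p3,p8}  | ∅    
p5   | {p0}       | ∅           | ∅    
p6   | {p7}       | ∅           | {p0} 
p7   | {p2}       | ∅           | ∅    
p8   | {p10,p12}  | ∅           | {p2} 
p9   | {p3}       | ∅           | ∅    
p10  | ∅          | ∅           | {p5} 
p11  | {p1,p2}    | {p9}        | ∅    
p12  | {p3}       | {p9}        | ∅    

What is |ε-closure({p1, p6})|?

7

Start with {p1, p6}.
From p1 via ε: add p5.
From p6 via ε: add p7.
From p5 via ε: add p0.
From p7 via ε: add p2.
From p2 via ε: add p10.
ε-closure = {p0, p1, p2, p5, p6, p7, p10}, which has 7 states.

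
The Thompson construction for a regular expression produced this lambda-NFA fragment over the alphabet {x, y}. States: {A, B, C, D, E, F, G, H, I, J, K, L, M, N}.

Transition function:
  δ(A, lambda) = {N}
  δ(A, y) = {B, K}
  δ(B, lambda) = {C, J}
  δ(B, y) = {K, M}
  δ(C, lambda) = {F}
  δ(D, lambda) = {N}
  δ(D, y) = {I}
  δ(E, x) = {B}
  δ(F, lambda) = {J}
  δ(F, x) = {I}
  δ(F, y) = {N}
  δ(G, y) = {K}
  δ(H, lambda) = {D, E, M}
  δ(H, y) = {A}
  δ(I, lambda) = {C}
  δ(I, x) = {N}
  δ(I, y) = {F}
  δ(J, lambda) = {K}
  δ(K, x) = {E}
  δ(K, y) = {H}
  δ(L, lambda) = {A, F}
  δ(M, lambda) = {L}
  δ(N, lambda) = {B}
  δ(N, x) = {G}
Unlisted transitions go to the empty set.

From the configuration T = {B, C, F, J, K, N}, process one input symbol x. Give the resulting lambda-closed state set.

F on x → {I}.
K on x → {E}.
N on x → {G}.
No x-transition from B, C, J.
Union after reading x: {E, G, I}.
Now take the lambda-closure:
From I via lambda: add C.
From C via lambda: add F.
From F via lambda: add J.
From J via lambda: add K.
No new states can be added; the closed set is {C, E, F, G, I, J, K}.

{C, E, F, G, I, J, K}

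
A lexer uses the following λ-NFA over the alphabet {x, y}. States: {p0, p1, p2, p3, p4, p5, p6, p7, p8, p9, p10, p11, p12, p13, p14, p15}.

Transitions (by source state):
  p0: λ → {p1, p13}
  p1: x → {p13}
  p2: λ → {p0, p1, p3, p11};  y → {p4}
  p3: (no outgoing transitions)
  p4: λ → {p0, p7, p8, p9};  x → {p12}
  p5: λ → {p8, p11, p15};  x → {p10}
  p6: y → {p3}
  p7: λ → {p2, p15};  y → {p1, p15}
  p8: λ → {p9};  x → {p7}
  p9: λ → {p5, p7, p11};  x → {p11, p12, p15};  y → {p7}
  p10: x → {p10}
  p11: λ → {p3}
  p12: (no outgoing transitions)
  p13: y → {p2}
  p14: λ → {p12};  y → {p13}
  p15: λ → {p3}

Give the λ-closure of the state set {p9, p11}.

Start with {p9, p11}.
From p9 via λ: add p5, p7.
From p11 via λ: add p3.
From p5 via λ: add p8, p15.
From p7 via λ: add p2.
From p2 via λ: add p0, p1.
From p0 via λ: add p13.
No new states can be added; the closed set is {p0, p1, p2, p3, p5, p7, p8, p9, p11, p13, p15}.

{p0, p1, p2, p3, p5, p7, p8, p9, p11, p13, p15}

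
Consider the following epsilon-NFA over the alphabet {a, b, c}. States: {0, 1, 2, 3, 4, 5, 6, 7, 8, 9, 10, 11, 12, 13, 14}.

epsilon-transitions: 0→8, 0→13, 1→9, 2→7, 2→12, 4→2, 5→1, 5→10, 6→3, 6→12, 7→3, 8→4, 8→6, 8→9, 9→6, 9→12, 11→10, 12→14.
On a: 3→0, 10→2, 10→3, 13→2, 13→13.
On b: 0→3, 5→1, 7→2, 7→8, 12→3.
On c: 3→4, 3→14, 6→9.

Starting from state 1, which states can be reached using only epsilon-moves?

{1, 3, 6, 9, 12, 14}

Start with {1}.
From 1 via epsilon: add 9.
From 9 via epsilon: add 6, 12.
From 6 via epsilon: add 3.
From 12 via epsilon: add 14.
No new states can be added; the closed set is {1, 3, 6, 9, 12, 14}.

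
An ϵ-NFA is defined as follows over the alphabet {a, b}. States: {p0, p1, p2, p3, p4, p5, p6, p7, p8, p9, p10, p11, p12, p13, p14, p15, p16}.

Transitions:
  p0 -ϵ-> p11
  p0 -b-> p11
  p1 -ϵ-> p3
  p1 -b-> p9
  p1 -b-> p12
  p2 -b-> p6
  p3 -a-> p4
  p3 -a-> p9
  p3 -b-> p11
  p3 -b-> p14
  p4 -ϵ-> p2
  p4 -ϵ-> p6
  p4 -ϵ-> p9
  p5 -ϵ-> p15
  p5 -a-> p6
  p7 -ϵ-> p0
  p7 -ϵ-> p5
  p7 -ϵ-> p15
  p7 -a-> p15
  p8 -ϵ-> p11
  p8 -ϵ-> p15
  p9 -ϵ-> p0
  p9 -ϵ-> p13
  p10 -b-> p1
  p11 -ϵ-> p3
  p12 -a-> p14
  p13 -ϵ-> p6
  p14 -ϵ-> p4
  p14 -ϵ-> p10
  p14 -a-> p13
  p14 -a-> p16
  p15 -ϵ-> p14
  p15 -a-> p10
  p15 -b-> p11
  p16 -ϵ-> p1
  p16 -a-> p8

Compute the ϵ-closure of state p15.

{p0, p2, p3, p4, p6, p9, p10, p11, p13, p14, p15}

Start with {p15}.
From p15 via ϵ: add p14.
From p14 via ϵ: add p4, p10.
From p4 via ϵ: add p2, p6, p9.
From p9 via ϵ: add p0, p13.
From p0 via ϵ: add p11.
From p11 via ϵ: add p3.
No new states can be added; the closed set is {p0, p2, p3, p4, p6, p9, p10, p11, p13, p14, p15}.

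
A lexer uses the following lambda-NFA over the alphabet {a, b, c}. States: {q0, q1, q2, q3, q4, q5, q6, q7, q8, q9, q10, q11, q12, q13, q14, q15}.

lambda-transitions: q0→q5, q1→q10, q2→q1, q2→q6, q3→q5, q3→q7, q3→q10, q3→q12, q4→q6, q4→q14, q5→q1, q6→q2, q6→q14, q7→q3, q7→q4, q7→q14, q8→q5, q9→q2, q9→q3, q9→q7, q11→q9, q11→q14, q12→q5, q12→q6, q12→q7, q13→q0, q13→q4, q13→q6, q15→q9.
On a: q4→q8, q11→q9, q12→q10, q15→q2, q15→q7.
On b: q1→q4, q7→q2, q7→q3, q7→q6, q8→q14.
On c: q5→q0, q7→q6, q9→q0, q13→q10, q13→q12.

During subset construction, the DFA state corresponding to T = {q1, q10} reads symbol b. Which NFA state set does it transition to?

q1 on b → {q4}.
No b-transition from q10.
Union after reading b: {q4}.
Now take the lambda-closure:
From q4 via lambda: add q6, q14.
From q6 via lambda: add q2.
From q2 via lambda: add q1.
From q1 via lambda: add q10.
No new states can be added; the closed set is {q1, q2, q4, q6, q10, q14}.

{q1, q2, q4, q6, q10, q14}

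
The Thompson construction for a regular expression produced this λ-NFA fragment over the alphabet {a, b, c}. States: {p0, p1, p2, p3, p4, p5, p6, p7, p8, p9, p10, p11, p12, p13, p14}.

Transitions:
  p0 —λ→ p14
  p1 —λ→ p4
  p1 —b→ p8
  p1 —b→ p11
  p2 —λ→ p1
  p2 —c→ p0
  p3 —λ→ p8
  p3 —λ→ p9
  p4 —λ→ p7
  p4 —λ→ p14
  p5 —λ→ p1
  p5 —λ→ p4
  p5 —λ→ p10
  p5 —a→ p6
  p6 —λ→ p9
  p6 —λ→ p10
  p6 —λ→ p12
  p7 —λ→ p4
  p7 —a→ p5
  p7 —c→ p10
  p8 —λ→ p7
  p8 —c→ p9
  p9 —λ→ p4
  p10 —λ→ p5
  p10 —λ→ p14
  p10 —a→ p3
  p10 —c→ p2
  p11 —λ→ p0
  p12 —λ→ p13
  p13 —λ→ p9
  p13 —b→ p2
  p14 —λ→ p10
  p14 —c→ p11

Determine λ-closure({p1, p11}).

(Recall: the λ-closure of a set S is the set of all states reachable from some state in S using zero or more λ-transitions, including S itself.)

{p0, p1, p4, p5, p7, p10, p11, p14}

Start with {p1, p11}.
From p1 via λ: add p4.
From p11 via λ: add p0.
From p0 via λ: add p14.
From p4 via λ: add p7.
From p14 via λ: add p10.
From p10 via λ: add p5.
No new states can be added; the closed set is {p0, p1, p4, p5, p7, p10, p11, p14}.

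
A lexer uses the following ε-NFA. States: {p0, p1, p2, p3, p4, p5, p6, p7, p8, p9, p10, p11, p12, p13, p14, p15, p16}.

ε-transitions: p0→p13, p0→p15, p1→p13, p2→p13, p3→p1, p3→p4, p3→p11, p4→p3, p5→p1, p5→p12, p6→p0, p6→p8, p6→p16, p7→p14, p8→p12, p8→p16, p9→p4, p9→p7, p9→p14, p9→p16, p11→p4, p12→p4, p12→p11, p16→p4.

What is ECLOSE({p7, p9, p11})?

{p1, p3, p4, p7, p9, p11, p13, p14, p16}

Start with {p7, p9, p11}.
From p7 via ε: add p14.
From p9 via ε: add p4, p16.
From p4 via ε: add p3.
From p3 via ε: add p1.
From p1 via ε: add p13.
No new states can be added; the closed set is {p1, p3, p4, p7, p9, p11, p13, p14, p16}.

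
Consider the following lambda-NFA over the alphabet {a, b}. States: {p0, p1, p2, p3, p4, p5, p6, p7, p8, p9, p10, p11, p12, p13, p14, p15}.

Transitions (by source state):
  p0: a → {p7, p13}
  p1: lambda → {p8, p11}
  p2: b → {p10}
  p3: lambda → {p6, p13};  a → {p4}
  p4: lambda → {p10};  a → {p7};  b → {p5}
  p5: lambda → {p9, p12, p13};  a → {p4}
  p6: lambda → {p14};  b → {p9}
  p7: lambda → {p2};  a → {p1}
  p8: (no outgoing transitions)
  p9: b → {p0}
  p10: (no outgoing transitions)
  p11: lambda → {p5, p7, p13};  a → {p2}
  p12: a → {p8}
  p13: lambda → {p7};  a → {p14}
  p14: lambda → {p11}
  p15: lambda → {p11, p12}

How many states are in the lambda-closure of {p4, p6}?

Start with {p4, p6}.
From p4 via lambda: add p10.
From p6 via lambda: add p14.
From p14 via lambda: add p11.
From p11 via lambda: add p5, p7, p13.
From p5 via lambda: add p9, p12.
From p7 via lambda: add p2.
lambda-closure = {p2, p4, p5, p6, p7, p9, p10, p11, p12, p13, p14}, which has 11 states.

11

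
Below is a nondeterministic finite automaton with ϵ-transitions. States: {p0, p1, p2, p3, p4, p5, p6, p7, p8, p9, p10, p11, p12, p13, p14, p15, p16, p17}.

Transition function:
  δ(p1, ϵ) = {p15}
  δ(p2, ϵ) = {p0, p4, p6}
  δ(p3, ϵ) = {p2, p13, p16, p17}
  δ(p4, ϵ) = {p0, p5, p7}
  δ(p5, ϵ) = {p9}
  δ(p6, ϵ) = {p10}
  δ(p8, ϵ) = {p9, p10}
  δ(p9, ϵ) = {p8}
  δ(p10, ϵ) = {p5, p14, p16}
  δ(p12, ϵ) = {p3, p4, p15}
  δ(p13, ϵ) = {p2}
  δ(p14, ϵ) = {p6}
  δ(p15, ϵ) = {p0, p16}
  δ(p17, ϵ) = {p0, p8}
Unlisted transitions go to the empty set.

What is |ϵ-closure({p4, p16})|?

10

Start with {p4, p16}.
From p4 via ϵ: add p0, p5, p7.
From p5 via ϵ: add p9.
From p9 via ϵ: add p8.
From p8 via ϵ: add p10.
From p10 via ϵ: add p14.
From p14 via ϵ: add p6.
ϵ-closure = {p0, p4, p5, p6, p7, p8, p9, p10, p14, p16}, which has 10 states.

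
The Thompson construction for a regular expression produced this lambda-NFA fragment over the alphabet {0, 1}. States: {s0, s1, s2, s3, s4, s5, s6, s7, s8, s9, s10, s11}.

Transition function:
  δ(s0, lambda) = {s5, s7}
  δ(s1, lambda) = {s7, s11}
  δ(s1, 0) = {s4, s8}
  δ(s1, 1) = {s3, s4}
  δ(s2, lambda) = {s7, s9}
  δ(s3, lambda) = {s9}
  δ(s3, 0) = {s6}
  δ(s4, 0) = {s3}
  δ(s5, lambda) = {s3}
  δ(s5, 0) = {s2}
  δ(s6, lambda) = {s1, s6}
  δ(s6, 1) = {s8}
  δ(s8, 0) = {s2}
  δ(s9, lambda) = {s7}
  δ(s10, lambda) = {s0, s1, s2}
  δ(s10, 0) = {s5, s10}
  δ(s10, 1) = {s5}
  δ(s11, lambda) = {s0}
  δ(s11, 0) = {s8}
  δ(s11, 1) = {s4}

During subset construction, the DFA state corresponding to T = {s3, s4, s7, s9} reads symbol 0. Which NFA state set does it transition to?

s3 on 0 → {s6}.
s4 on 0 → {s3}.
No 0-transition from s7, s9.
Union after reading 0: {s3, s6}.
Now take the lambda-closure:
From s3 via lambda: add s9.
From s6 via lambda: add s1.
From s1 via lambda: add s7, s11.
From s11 via lambda: add s0.
From s0 via lambda: add s5.
No new states can be added; the closed set is {s0, s1, s3, s5, s6, s7, s9, s11}.

{s0, s1, s3, s5, s6, s7, s9, s11}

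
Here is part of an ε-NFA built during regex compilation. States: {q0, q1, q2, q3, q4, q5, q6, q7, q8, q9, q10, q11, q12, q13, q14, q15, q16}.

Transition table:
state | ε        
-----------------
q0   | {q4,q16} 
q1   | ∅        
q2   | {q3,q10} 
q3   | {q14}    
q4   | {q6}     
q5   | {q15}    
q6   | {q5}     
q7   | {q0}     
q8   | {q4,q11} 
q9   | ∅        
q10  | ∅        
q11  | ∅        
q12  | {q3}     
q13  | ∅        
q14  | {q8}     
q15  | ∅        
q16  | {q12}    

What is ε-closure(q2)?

Start with {q2}.
From q2 via ε: add q3, q10.
From q3 via ε: add q14.
From q14 via ε: add q8.
From q8 via ε: add q4, q11.
From q4 via ε: add q6.
From q6 via ε: add q5.
From q5 via ε: add q15.
No new states can be added; the closed set is {q2, q3, q4, q5, q6, q8, q10, q11, q14, q15}.

{q2, q3, q4, q5, q6, q8, q10, q11, q14, q15}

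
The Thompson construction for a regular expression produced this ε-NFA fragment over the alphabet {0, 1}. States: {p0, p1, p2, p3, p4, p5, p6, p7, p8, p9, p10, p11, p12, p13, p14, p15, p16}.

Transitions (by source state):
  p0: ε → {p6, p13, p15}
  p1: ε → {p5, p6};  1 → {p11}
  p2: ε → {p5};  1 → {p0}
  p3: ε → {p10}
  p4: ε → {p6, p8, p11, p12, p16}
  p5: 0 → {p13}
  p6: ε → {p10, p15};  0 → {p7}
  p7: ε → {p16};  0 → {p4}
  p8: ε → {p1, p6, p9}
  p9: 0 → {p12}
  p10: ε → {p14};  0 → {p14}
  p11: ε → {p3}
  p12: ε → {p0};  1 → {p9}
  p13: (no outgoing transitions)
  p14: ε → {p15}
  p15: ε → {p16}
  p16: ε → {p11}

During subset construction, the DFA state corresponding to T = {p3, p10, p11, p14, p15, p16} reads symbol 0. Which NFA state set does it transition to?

{p3, p10, p11, p14, p15, p16}

p10 on 0 → {p14}.
No 0-transition from p3, p11, p14, p15, p16.
Union after reading 0: {p14}.
Now take the ε-closure:
From p14 via ε: add p15.
From p15 via ε: add p16.
From p16 via ε: add p11.
From p11 via ε: add p3.
From p3 via ε: add p10.
No new states can be added; the closed set is {p3, p10, p11, p14, p15, p16}.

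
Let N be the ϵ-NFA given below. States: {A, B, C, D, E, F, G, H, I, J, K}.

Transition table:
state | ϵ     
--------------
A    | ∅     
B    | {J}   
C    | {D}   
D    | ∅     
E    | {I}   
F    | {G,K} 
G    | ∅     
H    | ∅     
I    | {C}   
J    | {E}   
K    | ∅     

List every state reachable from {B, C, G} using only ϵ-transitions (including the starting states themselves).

{B, C, D, E, G, I, J}

Start with {B, C, G}.
From B via ϵ: add J.
From C via ϵ: add D.
From J via ϵ: add E.
From E via ϵ: add I.
No new states can be added; the closed set is {B, C, D, E, G, I, J}.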